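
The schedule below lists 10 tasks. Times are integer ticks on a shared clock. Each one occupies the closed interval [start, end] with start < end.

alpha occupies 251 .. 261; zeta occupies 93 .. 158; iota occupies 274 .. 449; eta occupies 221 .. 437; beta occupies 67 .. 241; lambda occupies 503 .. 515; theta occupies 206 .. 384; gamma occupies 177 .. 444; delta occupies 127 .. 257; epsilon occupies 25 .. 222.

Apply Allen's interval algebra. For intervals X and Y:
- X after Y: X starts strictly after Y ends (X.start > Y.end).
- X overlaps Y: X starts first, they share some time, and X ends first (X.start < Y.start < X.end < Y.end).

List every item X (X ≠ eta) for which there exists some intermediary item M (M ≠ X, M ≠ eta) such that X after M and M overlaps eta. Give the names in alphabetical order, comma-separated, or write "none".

alpha, iota, lambda

Target eta = [221, 437].
Intermediaries M with M overlaps eta: beta, delta, epsilon, theta.
Via beta — items with X after beta: alpha, iota, lambda.
Via delta — items with X after delta: iota, lambda.
Via epsilon — items with X after epsilon: alpha, iota, lambda.
Via theta — items with X after theta: lambda.
Union: alpha, iota, lambda.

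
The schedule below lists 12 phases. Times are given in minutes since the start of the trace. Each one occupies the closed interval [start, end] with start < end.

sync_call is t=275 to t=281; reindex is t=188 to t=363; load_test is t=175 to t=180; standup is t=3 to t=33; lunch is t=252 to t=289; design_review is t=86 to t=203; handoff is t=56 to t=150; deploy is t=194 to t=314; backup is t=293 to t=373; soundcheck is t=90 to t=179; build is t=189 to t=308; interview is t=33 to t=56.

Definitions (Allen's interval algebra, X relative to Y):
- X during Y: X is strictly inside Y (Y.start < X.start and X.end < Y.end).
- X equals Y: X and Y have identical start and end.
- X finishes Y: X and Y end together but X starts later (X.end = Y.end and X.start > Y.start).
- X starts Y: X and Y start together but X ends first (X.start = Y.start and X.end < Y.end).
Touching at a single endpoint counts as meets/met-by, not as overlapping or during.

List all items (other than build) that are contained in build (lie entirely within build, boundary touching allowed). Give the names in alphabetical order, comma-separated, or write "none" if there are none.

Target build = [t=189, t=308].
backup [t=293, t=373] → overlapped-by → no.
deploy [t=194, t=314] → overlapped-by → no.
design_review [t=86, t=203] → overlaps → no.
handoff [t=56, t=150] → before → no.
interview [t=33, t=56] → before → no.
load_test [t=175, t=180] → before → no.
lunch [t=252, t=289] → during → yes.
reindex [t=188, t=363] → contains → no.
soundcheck [t=90, t=179] → before → no.
standup [t=3, t=33] → before → no.
sync_call [t=275, t=281] → during → yes.
Result: lunch, sync_call.

lunch, sync_call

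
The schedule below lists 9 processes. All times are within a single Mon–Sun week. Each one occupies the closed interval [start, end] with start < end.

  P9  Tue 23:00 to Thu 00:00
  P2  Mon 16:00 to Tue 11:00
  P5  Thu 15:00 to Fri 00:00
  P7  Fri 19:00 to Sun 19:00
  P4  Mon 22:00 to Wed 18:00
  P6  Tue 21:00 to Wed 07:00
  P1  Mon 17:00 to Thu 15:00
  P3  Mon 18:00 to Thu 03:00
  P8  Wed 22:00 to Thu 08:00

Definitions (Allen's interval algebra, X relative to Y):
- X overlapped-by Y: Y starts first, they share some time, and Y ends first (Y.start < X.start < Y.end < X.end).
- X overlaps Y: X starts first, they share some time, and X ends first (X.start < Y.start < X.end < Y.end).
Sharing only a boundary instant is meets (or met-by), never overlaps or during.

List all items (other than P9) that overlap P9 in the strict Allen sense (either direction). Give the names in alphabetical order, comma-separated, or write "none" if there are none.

P4, P6, P8

Target P9 = [Tue 23:00, Thu 00:00].
P1 [Mon 17:00, Thu 15:00] → contains → no.
P2 [Mon 16:00, Tue 11:00] → before → no.
P3 [Mon 18:00, Thu 03:00] → contains → no.
P4 [Mon 22:00, Wed 18:00] → overlaps → yes.
P5 [Thu 15:00, Fri 00:00] → after → no.
P6 [Tue 21:00, Wed 07:00] → overlaps → yes.
P7 [Fri 19:00, Sun 19:00] → after → no.
P8 [Wed 22:00, Thu 08:00] → overlapped-by → yes.
Result: P4, P6, P8.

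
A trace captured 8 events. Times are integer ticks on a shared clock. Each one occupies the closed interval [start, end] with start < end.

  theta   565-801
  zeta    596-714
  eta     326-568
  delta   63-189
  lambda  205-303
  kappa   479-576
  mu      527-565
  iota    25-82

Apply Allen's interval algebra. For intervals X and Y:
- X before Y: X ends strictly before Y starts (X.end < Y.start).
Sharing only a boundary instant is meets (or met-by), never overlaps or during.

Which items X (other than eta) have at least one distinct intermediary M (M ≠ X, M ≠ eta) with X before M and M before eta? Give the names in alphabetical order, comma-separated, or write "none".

Target eta = [326, 568].
Intermediaries M with M before eta: delta, iota, lambda.
Via delta — items with X before delta: none.
Via iota — items with X before iota: none.
Via lambda — items with X before lambda: delta, iota.
Union: delta, iota.

delta, iota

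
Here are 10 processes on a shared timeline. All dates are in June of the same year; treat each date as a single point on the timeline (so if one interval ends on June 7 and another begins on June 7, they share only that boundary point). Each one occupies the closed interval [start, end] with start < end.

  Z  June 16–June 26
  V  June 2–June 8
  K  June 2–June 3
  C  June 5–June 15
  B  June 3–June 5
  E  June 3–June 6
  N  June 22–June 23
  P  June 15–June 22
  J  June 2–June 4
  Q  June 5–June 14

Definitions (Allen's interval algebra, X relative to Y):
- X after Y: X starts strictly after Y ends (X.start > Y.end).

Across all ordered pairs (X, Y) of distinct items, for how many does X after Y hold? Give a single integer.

Checking all 90 ordered pairs for relation 'after'; matching pairs in alphabetical order:
(C, J): C after J ✓
(C, K): C after K ✓
(N, B): N after B ✓
(N, C): N after C ✓
(N, E): N after E ✓
(N, J): N after J ✓
(N, K): N after K ✓
(N, Q): N after Q ✓
(N, V): N after V ✓
(P, B): P after B ✓
(P, E): P after E ✓
(P, J): P after J ✓
(P, K): P after K ✓
(P, Q): P after Q ✓
(P, V): P after V ✓
(Q, J): Q after J ✓
(Q, K): Q after K ✓
(Z, B): Z after B ✓
(Z, C): Z after C ✓
(Z, E): Z after E ✓
(Z, J): Z after J ✓
(Z, K): Z after K ✓
(Z, Q): Z after Q ✓
(Z, V): Z after V ✓
Count: 24.

24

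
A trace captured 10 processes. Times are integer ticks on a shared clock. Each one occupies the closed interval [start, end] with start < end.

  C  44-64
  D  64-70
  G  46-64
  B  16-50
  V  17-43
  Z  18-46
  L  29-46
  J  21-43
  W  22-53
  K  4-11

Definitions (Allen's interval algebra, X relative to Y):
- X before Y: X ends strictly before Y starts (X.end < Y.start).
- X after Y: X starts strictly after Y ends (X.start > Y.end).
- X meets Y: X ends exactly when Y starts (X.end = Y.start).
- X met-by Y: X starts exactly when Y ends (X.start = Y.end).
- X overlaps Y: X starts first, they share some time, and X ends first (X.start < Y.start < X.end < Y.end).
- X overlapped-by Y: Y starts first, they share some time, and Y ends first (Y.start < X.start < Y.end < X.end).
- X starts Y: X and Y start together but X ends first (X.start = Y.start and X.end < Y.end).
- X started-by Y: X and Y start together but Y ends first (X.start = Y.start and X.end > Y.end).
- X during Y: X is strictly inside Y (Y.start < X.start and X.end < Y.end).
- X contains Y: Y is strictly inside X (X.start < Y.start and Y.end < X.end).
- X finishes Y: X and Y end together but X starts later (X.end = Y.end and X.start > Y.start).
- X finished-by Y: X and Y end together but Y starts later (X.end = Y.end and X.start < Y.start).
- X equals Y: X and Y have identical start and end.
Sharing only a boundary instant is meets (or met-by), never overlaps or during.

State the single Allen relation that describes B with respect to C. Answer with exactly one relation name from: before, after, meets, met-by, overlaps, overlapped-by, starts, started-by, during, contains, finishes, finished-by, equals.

overlaps

B = [16, 50]; C = [44, 64].
Compare endpoints: B.start < C.start, B.start < C.end, B.end > C.start, B.end < C.end.
That pattern is 'overlaps'.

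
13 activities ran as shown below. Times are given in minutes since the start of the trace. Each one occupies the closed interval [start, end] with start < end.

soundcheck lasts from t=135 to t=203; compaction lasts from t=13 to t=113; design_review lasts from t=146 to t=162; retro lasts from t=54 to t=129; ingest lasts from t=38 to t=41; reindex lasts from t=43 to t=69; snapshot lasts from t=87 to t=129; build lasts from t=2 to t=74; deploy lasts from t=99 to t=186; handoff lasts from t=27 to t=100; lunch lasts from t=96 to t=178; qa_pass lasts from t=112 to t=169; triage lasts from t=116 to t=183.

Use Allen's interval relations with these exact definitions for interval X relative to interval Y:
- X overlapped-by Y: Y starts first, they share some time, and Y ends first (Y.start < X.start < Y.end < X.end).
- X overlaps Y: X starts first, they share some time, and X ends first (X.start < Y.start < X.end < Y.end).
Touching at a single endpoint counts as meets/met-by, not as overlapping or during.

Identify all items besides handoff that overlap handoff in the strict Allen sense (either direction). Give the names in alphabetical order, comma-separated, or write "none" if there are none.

build, deploy, lunch, retro, snapshot

Target handoff = [t=27, t=100].
build [t=2, t=74] → overlaps → yes.
compaction [t=13, t=113] → contains → no.
deploy [t=99, t=186] → overlapped-by → yes.
design_review [t=146, t=162] → after → no.
ingest [t=38, t=41] → during → no.
lunch [t=96, t=178] → overlapped-by → yes.
qa_pass [t=112, t=169] → after → no.
reindex [t=43, t=69] → during → no.
retro [t=54, t=129] → overlapped-by → yes.
snapshot [t=87, t=129] → overlapped-by → yes.
soundcheck [t=135, t=203] → after → no.
triage [t=116, t=183] → after → no.
Result: build, deploy, lunch, retro, snapshot.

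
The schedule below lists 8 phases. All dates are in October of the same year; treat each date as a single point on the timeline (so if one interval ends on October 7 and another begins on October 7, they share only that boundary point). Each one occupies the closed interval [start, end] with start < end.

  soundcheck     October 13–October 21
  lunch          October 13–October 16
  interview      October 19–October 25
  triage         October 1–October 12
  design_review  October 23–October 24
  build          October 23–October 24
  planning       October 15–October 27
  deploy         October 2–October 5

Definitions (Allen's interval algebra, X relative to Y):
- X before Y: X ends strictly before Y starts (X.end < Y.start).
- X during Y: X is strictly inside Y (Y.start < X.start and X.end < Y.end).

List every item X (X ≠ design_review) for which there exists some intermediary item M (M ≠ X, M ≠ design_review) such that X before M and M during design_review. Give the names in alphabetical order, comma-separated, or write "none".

Target design_review = [October 23, October 24].
Intermediaries M with M during design_review: none.
Union: none.

none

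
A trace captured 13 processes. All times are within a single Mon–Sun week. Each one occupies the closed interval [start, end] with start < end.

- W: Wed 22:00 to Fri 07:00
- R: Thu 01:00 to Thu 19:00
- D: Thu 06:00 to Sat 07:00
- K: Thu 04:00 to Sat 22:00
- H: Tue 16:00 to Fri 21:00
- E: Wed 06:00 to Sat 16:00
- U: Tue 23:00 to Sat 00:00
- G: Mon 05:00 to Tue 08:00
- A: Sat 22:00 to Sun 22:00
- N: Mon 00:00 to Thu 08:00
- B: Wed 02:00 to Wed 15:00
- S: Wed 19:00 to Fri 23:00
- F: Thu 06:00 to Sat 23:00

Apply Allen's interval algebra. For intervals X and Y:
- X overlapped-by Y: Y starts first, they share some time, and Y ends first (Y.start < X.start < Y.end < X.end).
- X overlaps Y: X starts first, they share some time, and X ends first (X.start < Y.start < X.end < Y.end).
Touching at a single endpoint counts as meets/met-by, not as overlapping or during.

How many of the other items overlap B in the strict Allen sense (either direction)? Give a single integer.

1

Target B = [Wed 02:00, Wed 15:00].
A [Sat 22:00, Sun 22:00] → after → no.
D [Thu 06:00, Sat 07:00] → after → no.
E [Wed 06:00, Sat 16:00] → overlapped-by → counts.
F [Thu 06:00, Sat 23:00] → after → no.
G [Mon 05:00, Tue 08:00] → before → no.
H [Tue 16:00, Fri 21:00] → contains → no.
K [Thu 04:00, Sat 22:00] → after → no.
N [Mon 00:00, Thu 08:00] → contains → no.
R [Thu 01:00, Thu 19:00] → after → no.
S [Wed 19:00, Fri 23:00] → after → no.
U [Tue 23:00, Sat 00:00] → contains → no.
W [Wed 22:00, Fri 07:00] → after → no.
Total: 1.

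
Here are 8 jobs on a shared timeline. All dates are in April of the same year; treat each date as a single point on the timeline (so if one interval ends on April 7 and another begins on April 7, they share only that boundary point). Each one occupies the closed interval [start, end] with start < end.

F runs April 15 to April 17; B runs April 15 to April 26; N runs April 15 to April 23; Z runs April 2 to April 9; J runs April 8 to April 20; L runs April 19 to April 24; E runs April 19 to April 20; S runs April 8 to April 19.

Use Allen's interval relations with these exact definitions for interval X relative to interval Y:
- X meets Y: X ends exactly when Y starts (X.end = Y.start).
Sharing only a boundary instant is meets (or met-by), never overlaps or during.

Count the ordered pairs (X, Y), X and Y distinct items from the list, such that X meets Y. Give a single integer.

Checking all 56 ordered pairs for relation 'meets'; matching pairs in alphabetical order:
(S, E): S meets E ✓
(S, L): S meets L ✓
Count: 2.

2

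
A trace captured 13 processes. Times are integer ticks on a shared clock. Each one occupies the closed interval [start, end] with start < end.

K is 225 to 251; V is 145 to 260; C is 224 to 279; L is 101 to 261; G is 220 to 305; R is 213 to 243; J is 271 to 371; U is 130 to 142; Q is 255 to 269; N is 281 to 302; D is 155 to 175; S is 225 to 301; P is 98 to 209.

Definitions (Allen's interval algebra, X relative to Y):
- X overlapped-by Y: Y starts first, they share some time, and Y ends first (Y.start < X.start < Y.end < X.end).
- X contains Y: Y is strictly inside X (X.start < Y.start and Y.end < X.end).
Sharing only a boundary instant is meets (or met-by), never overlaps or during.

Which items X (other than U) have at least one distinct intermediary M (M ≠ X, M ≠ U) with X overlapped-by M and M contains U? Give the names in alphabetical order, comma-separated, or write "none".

Target U = [130, 142].
Intermediaries M with M contains U: L, P.
Via L — items with X overlapped-by L: C, G, Q, S.
Via P — items with X overlapped-by P: L, V.
Union: C, G, L, Q, S, V.

C, G, L, Q, S, V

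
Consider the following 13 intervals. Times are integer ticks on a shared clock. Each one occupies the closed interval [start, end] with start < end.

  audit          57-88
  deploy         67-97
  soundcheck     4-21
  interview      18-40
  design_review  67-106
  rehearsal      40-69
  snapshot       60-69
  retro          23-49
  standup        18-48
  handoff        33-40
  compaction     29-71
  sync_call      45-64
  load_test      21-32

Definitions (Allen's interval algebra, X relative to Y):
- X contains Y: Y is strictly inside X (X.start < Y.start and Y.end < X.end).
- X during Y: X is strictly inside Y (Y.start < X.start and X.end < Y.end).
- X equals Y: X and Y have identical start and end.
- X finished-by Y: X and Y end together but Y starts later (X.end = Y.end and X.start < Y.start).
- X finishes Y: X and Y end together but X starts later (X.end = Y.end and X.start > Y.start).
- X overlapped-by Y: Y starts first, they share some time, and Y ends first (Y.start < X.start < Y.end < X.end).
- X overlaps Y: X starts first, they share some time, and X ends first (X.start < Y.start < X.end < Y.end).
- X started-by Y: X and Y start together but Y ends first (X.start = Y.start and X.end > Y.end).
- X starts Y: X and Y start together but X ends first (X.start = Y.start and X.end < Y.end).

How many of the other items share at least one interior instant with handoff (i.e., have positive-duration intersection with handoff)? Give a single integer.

4

Target handoff = [33, 40].
audit [57, 88] → after → no.
compaction [29, 71] → contains → counts.
deploy [67, 97] → after → no.
design_review [67, 106] → after → no.
interview [18, 40] → finished-by → counts.
load_test [21, 32] → before → no.
rehearsal [40, 69] → met-by → no.
retro [23, 49] → contains → counts.
snapshot [60, 69] → after → no.
soundcheck [4, 21] → before → no.
standup [18, 48] → contains → counts.
sync_call [45, 64] → after → no.
Total: 4.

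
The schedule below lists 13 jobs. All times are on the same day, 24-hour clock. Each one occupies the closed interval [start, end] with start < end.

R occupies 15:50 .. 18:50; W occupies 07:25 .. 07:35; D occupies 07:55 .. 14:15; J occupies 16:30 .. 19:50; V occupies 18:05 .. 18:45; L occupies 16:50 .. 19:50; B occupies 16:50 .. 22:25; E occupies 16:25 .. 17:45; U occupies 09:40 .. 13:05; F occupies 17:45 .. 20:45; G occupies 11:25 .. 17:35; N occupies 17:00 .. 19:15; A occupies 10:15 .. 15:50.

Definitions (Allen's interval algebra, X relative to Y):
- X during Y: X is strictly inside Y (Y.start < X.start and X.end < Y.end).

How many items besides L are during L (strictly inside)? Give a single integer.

2

Target L = [16:50, 19:50].
A [10:15, 15:50] → before → no.
B [16:50, 22:25] → started-by → no.
D [07:55, 14:15] → before → no.
E [16:25, 17:45] → overlaps → no.
F [17:45, 20:45] → overlapped-by → no.
G [11:25, 17:35] → overlaps → no.
J [16:30, 19:50] → finished-by → no.
N [17:00, 19:15] → during → counts.
R [15:50, 18:50] → overlaps → no.
U [09:40, 13:05] → before → no.
V [18:05, 18:45] → during → counts.
W [07:25, 07:35] → before → no.
Total: 2.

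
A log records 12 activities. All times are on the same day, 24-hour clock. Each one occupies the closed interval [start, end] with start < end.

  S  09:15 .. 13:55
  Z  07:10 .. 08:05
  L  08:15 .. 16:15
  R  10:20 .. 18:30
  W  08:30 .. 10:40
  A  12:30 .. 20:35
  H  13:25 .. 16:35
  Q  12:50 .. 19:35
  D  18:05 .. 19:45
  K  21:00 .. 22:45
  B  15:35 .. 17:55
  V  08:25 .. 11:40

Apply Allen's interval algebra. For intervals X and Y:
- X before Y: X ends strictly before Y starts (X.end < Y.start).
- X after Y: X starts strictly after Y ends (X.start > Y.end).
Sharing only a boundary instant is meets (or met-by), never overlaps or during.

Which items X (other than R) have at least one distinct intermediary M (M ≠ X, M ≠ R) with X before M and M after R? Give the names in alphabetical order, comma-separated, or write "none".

A, B, D, H, L, Q, S, V, W, Z

Target R = [10:20, 18:30].
Intermediaries M with M after R: K.
Via K — items with X before K: A, B, D, H, L, Q, S, V, W, Z.
Union: A, B, D, H, L, Q, S, V, W, Z.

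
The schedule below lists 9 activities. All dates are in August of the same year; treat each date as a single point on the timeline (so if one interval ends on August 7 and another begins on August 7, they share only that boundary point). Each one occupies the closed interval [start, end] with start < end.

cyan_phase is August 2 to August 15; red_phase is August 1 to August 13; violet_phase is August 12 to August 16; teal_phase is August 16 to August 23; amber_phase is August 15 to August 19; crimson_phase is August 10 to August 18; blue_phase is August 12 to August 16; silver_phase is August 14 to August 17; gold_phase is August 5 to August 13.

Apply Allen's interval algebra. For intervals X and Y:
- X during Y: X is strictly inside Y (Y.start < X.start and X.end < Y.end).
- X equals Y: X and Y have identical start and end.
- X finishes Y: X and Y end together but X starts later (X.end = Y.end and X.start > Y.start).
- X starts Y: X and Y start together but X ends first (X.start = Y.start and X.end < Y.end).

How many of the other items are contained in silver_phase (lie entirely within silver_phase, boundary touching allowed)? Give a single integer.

0

Target silver_phase = [August 14, August 17].
amber_phase [August 15, August 19] → overlapped-by → no.
blue_phase [August 12, August 16] → overlaps → no.
crimson_phase [August 10, August 18] → contains → no.
cyan_phase [August 2, August 15] → overlaps → no.
gold_phase [August 5, August 13] → before → no.
red_phase [August 1, August 13] → before → no.
teal_phase [August 16, August 23] → overlapped-by → no.
violet_phase [August 12, August 16] → overlaps → no.
Total: 0.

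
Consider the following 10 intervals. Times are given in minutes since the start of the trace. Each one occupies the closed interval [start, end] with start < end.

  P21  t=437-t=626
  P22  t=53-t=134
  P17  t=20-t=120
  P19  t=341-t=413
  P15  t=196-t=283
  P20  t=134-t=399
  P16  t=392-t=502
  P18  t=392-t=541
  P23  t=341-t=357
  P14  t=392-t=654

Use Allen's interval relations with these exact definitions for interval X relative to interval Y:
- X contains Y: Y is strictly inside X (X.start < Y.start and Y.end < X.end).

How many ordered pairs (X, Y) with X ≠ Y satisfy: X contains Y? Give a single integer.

Checking all 90 ordered pairs for relation 'contains'; matching pairs in alphabetical order:
(P14, P21): P14 contains P21 ✓
(P20, P15): P20 contains P15 ✓
(P20, P23): P20 contains P23 ✓
Count: 3.

3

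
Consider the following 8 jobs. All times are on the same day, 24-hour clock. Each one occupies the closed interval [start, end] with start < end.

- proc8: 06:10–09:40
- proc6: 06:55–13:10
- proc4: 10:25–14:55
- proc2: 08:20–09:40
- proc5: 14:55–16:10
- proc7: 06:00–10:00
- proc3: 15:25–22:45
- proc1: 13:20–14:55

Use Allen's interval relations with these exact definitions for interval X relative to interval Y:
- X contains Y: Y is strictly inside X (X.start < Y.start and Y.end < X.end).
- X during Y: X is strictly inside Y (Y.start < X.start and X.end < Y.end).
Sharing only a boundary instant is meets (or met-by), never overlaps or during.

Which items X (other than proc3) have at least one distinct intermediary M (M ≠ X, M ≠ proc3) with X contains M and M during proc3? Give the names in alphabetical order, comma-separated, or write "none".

none

Target proc3 = [15:25, 22:45].
Intermediaries M with M during proc3: none.
Union: none.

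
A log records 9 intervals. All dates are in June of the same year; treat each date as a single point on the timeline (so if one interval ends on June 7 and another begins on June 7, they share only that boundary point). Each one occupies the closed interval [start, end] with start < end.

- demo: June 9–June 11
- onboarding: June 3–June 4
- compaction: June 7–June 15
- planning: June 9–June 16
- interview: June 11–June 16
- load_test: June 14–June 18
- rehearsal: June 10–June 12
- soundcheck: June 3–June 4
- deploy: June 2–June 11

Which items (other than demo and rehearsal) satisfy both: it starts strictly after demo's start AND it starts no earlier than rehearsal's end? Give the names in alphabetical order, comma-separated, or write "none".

Conditions: its start is strictly after demo's start (X.start > June 9) AND its start is no earlier than rehearsal's end (X.start >= June 12).
compaction: start June 7 > June 9? ✗; start June 7 >= June 12? ✗ → no.
deploy: start June 2 > June 9? ✗; start June 2 >= June 12? ✗ → no.
interview: start June 11 > June 9? ✓; start June 11 >= June 12? ✗ → no.
load_test: start June 14 > June 9? ✓; start June 14 >= June 12? ✓ → yes.
onboarding: start June 3 > June 9? ✗; start June 3 >= June 12? ✗ → no.
planning: start June 9 > June 9? ✗; start June 9 >= June 12? ✗ → no.
soundcheck: start June 3 > June 9? ✗; start June 3 >= June 12? ✗ → no.
Result: load_test.

load_test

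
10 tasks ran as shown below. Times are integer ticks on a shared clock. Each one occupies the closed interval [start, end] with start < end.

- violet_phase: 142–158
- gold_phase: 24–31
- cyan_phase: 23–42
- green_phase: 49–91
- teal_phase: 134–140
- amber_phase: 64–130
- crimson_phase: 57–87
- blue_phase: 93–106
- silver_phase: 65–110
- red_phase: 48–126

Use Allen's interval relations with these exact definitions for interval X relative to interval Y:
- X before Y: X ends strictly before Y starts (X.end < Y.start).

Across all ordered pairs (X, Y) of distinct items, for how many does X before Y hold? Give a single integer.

31

Checking all 90 ordered pairs for relation 'before'; matching pairs in alphabetical order:
(amber_phase, teal_phase): amber_phase before teal_phase ✓
(amber_phase, violet_phase): amber_phase before violet_phase ✓
(blue_phase, teal_phase): blue_phase before teal_phase ✓
(blue_phase, violet_phase): blue_phase before violet_phase ✓
(crimson_phase, blue_phase): crimson_phase before blue_phase ✓
(crimson_phase, teal_phase): crimson_phase before teal_phase ✓
(crimson_phase, violet_phase): crimson_phase before violet_phase ✓
(cyan_phase, amber_phase): cyan_phase before amber_phase ✓
(cyan_phase, blue_phase): cyan_phase before blue_phase ✓
(cyan_phase, crimson_phase): cyan_phase before crimson_phase ✓
(cyan_phase, green_phase): cyan_phase before green_phase ✓
(cyan_phase, red_phase): cyan_phase before red_phase ✓
(cyan_phase, silver_phase): cyan_phase before silver_phase ✓
(cyan_phase, teal_phase): cyan_phase before teal_phase ✓
(cyan_phase, violet_phase): cyan_phase before violet_phase ✓
(gold_phase, amber_phase): gold_phase before amber_phase ✓
(gold_phase, blue_phase): gold_phase before blue_phase ✓
(gold_phase, crimson_phase): gold_phase before crimson_phase ✓
(gold_phase, green_phase): gold_phase before green_phase ✓
(gold_phase, red_phase): gold_phase before red_phase ✓
(gold_phase, silver_phase): gold_phase before silver_phase ✓
(gold_phase, teal_phase): gold_phase before teal_phase ✓
(gold_phase, violet_phase): gold_phase before violet_phase ✓
(green_phase, blue_phase): green_phase before blue_phase ✓
... plus 7 further pairs not listed.
Count: 31.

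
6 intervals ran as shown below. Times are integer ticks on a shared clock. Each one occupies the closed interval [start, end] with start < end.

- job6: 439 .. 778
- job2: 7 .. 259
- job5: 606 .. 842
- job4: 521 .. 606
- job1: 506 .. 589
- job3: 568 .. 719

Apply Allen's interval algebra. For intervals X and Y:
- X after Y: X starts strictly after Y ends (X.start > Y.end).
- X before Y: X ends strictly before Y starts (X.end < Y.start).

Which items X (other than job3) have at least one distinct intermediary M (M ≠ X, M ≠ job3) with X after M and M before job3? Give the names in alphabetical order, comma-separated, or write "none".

Target job3 = [568, 719].
Intermediaries M with M before job3: job2.
Via job2 — items with X after job2: job1, job4, job5, job6.
Union: job1, job4, job5, job6.

job1, job4, job5, job6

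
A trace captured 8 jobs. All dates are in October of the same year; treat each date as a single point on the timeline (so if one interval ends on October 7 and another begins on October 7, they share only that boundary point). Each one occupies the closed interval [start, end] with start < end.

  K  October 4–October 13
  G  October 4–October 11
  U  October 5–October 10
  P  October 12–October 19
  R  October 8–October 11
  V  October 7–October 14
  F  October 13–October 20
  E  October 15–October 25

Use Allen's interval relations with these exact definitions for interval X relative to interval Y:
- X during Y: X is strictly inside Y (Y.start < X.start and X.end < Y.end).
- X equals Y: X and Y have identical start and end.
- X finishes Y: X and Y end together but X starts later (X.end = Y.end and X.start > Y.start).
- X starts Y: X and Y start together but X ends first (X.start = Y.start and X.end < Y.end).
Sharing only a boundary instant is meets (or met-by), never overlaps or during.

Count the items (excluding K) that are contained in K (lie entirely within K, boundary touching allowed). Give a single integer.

3

Target K = [October 4, October 13].
E [October 15, October 25] → after → no.
F [October 13, October 20] → met-by → no.
G [October 4, October 11] → starts → counts.
P [October 12, October 19] → overlapped-by → no.
R [October 8, October 11] → during → counts.
U [October 5, October 10] → during → counts.
V [October 7, October 14] → overlapped-by → no.
Total: 3.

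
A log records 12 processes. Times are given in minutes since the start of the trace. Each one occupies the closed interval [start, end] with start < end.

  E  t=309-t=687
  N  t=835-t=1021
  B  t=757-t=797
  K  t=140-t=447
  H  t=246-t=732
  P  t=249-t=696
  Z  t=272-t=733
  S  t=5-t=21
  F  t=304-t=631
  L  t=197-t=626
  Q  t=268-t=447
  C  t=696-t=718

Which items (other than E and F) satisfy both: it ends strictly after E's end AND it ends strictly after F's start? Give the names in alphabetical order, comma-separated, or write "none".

B, C, H, N, P, Z

Conditions: its end is strictly after E's end (X.end > t=687) AND its end is strictly after F's start (X.end > t=304).
B: end t=797 > t=687? ✓; end t=797 > t=304? ✓ → yes.
C: end t=718 > t=687? ✓; end t=718 > t=304? ✓ → yes.
H: end t=732 > t=687? ✓; end t=732 > t=304? ✓ → yes.
K: end t=447 > t=687? ✗; end t=447 > t=304? ✓ → no.
L: end t=626 > t=687? ✗; end t=626 > t=304? ✓ → no.
N: end t=1021 > t=687? ✓; end t=1021 > t=304? ✓ → yes.
P: end t=696 > t=687? ✓; end t=696 > t=304? ✓ → yes.
Q: end t=447 > t=687? ✗; end t=447 > t=304? ✓ → no.
S: end t=21 > t=687? ✗; end t=21 > t=304? ✗ → no.
Z: end t=733 > t=687? ✓; end t=733 > t=304? ✓ → yes.
Result: B, C, H, N, P, Z.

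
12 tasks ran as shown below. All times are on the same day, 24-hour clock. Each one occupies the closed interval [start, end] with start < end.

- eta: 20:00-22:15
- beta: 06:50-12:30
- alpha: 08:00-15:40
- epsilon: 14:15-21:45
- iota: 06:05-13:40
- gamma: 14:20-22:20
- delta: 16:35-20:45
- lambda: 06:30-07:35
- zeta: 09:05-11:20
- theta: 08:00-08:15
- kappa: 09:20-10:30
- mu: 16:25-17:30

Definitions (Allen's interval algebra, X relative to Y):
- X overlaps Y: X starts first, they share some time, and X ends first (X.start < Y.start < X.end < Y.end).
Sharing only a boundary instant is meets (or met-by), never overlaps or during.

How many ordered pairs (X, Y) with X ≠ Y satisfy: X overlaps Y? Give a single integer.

Checking all 132 ordered pairs for relation 'overlaps'; matching pairs in alphabetical order:
(alpha, epsilon): alpha overlaps epsilon ✓
(alpha, gamma): alpha overlaps gamma ✓
(beta, alpha): beta overlaps alpha ✓
(delta, eta): delta overlaps eta ✓
(epsilon, eta): epsilon overlaps eta ✓
(epsilon, gamma): epsilon overlaps gamma ✓
(iota, alpha): iota overlaps alpha ✓
(lambda, beta): lambda overlaps beta ✓
(mu, delta): mu overlaps delta ✓
Count: 9.

9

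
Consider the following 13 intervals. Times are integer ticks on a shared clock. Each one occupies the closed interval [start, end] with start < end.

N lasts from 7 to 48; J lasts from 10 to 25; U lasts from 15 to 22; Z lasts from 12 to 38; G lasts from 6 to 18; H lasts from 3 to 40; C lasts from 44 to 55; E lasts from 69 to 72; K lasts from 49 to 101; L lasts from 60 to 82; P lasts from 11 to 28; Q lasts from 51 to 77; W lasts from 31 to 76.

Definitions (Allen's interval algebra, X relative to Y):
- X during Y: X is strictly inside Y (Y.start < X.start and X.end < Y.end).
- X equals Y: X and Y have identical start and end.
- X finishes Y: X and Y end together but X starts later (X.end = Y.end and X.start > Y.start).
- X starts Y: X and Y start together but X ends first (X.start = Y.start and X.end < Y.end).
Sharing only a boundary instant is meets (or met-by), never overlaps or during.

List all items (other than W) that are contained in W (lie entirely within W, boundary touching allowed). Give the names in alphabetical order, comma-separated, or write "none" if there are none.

Target W = [31, 76].
C [44, 55] → during → yes.
E [69, 72] → during → yes.
G [6, 18] → before → no.
H [3, 40] → overlaps → no.
J [10, 25] → before → no.
K [49, 101] → overlapped-by → no.
L [60, 82] → overlapped-by → no.
N [7, 48] → overlaps → no.
P [11, 28] → before → no.
Q [51, 77] → overlapped-by → no.
U [15, 22] → before → no.
Z [12, 38] → overlaps → no.
Result: C, E.

C, E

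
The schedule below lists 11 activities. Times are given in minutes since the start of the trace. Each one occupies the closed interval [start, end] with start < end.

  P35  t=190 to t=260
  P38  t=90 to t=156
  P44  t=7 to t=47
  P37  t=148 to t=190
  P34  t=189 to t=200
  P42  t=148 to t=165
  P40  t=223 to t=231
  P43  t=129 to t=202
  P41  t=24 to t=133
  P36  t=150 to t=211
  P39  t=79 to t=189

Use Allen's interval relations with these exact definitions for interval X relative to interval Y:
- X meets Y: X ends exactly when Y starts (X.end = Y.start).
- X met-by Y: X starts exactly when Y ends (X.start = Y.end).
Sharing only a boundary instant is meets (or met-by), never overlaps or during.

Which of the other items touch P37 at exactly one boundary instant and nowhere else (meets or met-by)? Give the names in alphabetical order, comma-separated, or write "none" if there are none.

P35

Target P37 = [t=148, t=190].
P34 [t=189, t=200] → overlapped-by → no.
P35 [t=190, t=260] → met-by → yes.
P36 [t=150, t=211] → overlapped-by → no.
P38 [t=90, t=156] → overlaps → no.
P39 [t=79, t=189] → overlaps → no.
P40 [t=223, t=231] → after → no.
P41 [t=24, t=133] → before → no.
P42 [t=148, t=165] → starts → no.
P43 [t=129, t=202] → contains → no.
P44 [t=7, t=47] → before → no.
Result: P35.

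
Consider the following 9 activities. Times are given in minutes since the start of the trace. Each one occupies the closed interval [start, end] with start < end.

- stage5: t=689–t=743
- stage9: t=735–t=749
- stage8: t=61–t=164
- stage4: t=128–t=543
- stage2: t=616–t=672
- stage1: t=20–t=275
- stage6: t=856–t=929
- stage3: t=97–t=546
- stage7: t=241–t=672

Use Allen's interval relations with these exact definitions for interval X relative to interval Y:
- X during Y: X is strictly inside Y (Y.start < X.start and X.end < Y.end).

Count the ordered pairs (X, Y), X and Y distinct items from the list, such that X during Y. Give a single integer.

Checking all 72 ordered pairs for relation 'during'; matching pairs in alphabetical order:
(stage4, stage3): stage4 during stage3 ✓
(stage8, stage1): stage8 during stage1 ✓
Count: 2.

2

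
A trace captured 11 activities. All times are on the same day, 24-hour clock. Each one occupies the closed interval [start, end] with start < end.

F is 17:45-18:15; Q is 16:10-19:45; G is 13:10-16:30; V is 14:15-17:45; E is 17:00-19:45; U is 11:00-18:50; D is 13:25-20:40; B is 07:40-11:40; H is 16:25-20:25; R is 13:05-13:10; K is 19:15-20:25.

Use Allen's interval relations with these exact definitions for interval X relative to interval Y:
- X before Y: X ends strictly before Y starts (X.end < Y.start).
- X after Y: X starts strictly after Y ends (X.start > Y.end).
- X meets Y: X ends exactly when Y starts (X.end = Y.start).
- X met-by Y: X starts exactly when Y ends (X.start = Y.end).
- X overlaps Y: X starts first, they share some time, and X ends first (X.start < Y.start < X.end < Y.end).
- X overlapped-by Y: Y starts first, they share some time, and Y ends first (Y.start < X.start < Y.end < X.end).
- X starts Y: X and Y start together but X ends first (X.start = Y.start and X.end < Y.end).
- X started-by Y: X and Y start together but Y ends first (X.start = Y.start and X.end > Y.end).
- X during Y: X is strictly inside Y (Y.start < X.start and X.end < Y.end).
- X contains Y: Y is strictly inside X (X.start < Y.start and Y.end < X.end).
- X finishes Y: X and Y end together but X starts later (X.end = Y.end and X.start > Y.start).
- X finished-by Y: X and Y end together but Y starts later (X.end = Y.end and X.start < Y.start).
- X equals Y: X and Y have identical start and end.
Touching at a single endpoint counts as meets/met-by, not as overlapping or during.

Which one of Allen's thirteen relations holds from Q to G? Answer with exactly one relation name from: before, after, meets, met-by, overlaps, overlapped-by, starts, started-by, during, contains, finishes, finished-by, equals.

Q = [16:10, 19:45]; G = [13:10, 16:30].
Compare endpoints: Q.start > G.start, Q.start < G.end, Q.end > G.start, Q.end > G.end.
That pattern is 'overlapped-by'.

overlapped-by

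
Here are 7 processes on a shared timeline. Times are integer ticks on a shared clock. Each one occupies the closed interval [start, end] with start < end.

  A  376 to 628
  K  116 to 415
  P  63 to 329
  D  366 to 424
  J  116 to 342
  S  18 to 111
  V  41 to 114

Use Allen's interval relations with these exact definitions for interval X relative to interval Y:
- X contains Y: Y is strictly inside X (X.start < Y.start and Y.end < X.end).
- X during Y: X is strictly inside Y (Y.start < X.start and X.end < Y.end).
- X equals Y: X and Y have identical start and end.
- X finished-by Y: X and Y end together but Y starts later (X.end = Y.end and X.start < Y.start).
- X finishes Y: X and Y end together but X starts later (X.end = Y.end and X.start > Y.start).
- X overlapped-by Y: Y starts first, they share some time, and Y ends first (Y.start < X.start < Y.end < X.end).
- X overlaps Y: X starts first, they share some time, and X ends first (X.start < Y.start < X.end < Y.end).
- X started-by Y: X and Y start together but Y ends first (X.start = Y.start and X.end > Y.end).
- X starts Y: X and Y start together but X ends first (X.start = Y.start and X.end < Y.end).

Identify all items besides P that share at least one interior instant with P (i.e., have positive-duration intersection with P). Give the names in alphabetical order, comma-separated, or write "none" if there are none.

Target P = [63, 329].
A [376, 628] → after → no.
D [366, 424] → after → no.
J [116, 342] → overlapped-by → yes.
K [116, 415] → overlapped-by → yes.
S [18, 111] → overlaps → yes.
V [41, 114] → overlaps → yes.
Result: J, K, S, V.

J, K, S, V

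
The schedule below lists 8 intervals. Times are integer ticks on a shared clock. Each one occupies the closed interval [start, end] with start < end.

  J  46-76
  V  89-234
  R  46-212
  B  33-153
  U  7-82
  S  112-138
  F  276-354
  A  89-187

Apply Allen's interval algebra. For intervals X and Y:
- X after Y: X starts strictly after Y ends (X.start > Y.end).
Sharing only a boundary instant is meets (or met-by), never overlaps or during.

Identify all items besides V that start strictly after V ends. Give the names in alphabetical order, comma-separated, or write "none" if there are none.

F

Target V = [89, 234].
A [89, 187] → starts → no.
B [33, 153] → overlaps → no.
F [276, 354] → after → yes.
J [46, 76] → before → no.
R [46, 212] → overlaps → no.
S [112, 138] → during → no.
U [7, 82] → before → no.
Result: F.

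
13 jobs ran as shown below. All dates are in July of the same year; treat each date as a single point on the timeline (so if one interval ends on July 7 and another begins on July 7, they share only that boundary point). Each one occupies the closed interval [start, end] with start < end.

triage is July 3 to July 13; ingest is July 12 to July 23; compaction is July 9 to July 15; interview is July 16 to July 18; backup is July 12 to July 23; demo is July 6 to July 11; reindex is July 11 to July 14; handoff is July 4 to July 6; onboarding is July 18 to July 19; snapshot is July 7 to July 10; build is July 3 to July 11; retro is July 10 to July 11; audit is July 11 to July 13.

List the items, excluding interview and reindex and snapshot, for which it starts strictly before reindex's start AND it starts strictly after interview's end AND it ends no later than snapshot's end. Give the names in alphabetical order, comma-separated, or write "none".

Conditions: its start is strictly before reindex's start (X.start < July 11) AND its start is strictly after interview's end (X.start > July 18) AND its end is no later than snapshot's end (X.end <= July 10).
audit: start July 11 < July 11? ✗; start July 11 > July 18? ✗; end July 13 <= July 10? ✗ → no.
backup: start July 12 < July 11? ✗; start July 12 > July 18? ✗; end July 23 <= July 10? ✗ → no.
build: start July 3 < July 11? ✓; start July 3 > July 18? ✗; end July 11 <= July 10? ✗ → no.
compaction: start July 9 < July 11? ✓; start July 9 > July 18? ✗; end July 15 <= July 10? ✗ → no.
demo: start July 6 < July 11? ✓; start July 6 > July 18? ✗; end July 11 <= July 10? ✗ → no.
handoff: start July 4 < July 11? ✓; start July 4 > July 18? ✗; end July 6 <= July 10? ✓ → no.
ingest: start July 12 < July 11? ✗; start July 12 > July 18? ✗; end July 23 <= July 10? ✗ → no.
onboarding: start July 18 < July 11? ✗; start July 18 > July 18? ✗; end July 19 <= July 10? ✗ → no.
retro: start July 10 < July 11? ✓; start July 10 > July 18? ✗; end July 11 <= July 10? ✗ → no.
triage: start July 3 < July 11? ✓; start July 3 > July 18? ✗; end July 13 <= July 10? ✗ → no.
Result: none.

none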